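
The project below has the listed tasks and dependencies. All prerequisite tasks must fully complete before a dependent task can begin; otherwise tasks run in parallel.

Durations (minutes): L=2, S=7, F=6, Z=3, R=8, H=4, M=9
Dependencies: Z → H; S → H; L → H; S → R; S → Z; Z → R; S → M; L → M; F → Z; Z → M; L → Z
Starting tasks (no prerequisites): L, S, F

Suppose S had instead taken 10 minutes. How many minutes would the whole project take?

As given, the longest chain is S→Z→M = 7+3+9 = 19, so the finish is 19 minutes.
S lies on that path, so at 10 minutes the path becomes 22 minutes.
No other chain overtakes it, so the finish is 22 minutes.

22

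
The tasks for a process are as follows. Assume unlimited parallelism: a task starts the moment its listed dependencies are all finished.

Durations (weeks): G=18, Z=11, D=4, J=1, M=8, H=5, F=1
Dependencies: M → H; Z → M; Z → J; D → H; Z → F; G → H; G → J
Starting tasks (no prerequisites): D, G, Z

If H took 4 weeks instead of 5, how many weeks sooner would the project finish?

Baseline: Z→M→H = 11+8+5 = 24 → 24 weeks.
H lies on that path, so at 4 weeks the path becomes 23 weeks.
The critical path is still Z→M→H; finish is now 23 weeks.
Change in finish: 23 − 24 = -1 weeks.

1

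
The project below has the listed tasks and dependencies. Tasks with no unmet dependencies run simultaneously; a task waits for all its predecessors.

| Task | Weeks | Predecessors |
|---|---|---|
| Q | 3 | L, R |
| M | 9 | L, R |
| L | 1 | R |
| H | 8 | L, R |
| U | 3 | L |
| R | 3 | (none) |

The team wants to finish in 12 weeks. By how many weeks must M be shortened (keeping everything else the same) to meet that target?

1

Current finish: 13 weeks; target: 12.
M is on every critical path, so each week cut from M cuts the finish by one (this holds down to a finish of 12).
Need 13 − 12 = 1 week off M → M becomes 8 weeks, finish becomes 12.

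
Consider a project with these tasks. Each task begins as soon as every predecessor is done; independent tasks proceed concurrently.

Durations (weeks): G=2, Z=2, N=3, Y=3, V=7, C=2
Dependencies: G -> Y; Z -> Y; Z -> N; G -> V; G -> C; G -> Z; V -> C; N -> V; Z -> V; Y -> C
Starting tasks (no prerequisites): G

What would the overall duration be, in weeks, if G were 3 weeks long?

Actual critical path: G→Z→N→V→C = 2+2+3+7+2 = 16 ⇒ 16 weeks.
G lies on that path, so at 3 weeks the path becomes 17 weeks.
The critical path is still G→Z→N→V→C; finish is now 17 weeks.

17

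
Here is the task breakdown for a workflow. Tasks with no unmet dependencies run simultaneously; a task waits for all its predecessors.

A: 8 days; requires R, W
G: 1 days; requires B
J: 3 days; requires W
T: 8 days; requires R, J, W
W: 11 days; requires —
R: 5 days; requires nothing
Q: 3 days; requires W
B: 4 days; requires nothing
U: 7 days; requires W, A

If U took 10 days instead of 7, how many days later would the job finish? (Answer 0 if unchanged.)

3

Critical path before the change: W→A→U = 11+8+7 = 26 giving 26 days.
U is on the critical path; changing it to 10 makes that path 29 days.
That remains the longest chain; total 29 days.
Change in finish: 29 − 26 = +3 days.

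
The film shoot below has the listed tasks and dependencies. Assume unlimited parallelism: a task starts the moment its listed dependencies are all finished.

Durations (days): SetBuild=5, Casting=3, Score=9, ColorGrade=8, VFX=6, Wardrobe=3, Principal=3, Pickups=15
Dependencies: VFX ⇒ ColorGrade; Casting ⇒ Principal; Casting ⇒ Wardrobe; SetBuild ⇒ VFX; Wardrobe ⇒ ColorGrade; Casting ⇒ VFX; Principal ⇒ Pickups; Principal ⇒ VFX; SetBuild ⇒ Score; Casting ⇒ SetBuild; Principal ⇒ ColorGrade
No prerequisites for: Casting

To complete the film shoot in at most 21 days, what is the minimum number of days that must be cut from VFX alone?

1

Current finish: 22 days; target: 21.
VFX is on every critical path, so each day cut from VFX cuts the finish by one (this holds down to a finish of 21).
Need 22 − 21 = 1 day off VFX → VFX becomes 5 days, finish becomes 21.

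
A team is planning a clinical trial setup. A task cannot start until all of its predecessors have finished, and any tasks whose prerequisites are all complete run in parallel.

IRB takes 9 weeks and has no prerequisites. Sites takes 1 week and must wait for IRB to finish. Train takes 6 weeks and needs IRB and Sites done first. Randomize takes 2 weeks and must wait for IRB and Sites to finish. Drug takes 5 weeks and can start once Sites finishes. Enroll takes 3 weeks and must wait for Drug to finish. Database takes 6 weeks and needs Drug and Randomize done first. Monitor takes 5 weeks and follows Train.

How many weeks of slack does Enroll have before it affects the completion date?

3

IRB→Sites→Train→Monitor = 9+1+6+5 = 21 sets the makespan at 21 weeks.
Enroll finishes as early as 18 and must finish by 21.
So Enroll can slip 21 − 18 = 3 weeks.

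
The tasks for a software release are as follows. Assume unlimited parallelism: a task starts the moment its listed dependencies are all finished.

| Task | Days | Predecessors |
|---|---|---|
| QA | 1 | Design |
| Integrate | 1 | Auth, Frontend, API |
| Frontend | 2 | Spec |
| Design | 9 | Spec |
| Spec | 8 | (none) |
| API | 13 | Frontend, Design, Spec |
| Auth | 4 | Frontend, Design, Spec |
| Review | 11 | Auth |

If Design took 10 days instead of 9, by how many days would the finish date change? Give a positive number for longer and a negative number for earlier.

1

Actual critical path: Spec→Design→Auth→Review = 8+9+4+11 = 32 ⇒ 32 days.
Design lies on that path, so at 10 days the path becomes 33 days.
That remains the longest chain; total 33 days.
Change in finish: 33 − 32 = +1 days.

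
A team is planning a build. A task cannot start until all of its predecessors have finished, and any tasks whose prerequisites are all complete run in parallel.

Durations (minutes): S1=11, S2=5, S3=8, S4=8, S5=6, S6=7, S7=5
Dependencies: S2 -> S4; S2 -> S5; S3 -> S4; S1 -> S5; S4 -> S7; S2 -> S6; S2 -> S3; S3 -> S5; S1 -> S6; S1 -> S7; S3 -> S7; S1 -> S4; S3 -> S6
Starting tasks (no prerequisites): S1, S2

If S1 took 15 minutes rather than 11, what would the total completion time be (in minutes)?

Critical path before the change: S2→S3→S4→S7 = 5+8+8+5 = 26 giving 26 minutes.
The longest path through S1 is only 24 minutes, so S1 has float 2.
New critical path: S1→S4→S7 = 15+8+5 = 28 ⇒ 28 minutes.

28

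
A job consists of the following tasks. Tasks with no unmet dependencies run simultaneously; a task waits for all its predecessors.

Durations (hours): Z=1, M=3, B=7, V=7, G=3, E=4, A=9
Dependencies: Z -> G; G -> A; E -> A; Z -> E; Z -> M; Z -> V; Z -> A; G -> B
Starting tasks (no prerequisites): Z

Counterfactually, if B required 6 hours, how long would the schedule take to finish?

The binding path is Z→E→A = 1+4+9 = 14; finish at 14 hours.
B has 3 hours of float (longest path through it is 11).
No other chain overtakes it, so the finish is 14 hours.

14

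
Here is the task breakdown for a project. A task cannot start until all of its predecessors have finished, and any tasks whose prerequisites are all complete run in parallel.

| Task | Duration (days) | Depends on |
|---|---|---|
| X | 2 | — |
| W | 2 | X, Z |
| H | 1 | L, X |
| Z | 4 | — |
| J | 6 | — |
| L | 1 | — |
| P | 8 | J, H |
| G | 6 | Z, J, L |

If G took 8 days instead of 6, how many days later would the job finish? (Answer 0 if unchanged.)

Baseline: J→P = 6+8 = 14 → 14 days.
The longest path through G is only 12 days, so G has float 2.
The binding chain switches to J→G = 6+8 = 14; finish 14 days.
Change in finish: 14 − 14 = +0 days.

0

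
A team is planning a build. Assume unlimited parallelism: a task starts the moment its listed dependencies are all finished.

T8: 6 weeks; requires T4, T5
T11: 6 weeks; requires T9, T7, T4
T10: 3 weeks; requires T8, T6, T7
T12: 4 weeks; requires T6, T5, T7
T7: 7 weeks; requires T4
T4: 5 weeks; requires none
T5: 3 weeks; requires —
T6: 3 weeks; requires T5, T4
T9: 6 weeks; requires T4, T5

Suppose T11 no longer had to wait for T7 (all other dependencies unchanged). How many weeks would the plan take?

17

Before: longest chain T4→T7→T11 = 5+7+6 = 18, finish 18.
Without T7→T11, T11's earliest start moves from 12 to 11.
The longest chain is now T4→T9→T11 = 5+6+6 = 17, so the plan takes 17 weeks.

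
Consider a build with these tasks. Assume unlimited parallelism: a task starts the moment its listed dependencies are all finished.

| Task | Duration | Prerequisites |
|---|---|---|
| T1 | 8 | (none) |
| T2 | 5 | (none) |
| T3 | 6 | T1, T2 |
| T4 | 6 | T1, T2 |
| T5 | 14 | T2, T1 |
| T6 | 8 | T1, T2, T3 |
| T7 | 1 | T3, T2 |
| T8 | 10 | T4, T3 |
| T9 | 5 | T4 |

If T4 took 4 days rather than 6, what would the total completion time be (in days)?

24

Critical path before the change: T1→T4→T8 = 8+6+10 = 24 giving 24 days.
T4 lies on that path, so at 4 days the path becomes 22 days.
The binding chain switches to T1→T3→T8 = 8+6+10 = 24; finish 24 days.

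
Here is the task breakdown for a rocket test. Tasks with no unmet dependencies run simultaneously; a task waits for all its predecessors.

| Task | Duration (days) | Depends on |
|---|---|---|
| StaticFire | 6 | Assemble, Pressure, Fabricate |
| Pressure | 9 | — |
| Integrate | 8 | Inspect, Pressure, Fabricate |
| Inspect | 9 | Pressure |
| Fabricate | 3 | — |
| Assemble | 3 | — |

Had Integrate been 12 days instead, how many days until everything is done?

30

Critical path before the change: Pressure→Inspect→Integrate = 9+9+8 = 26 giving 26 days.
Integrate lies on that path, so at 12 days the path becomes 30 days.
The critical path is still Pressure→Inspect→Integrate; finish is now 30 days.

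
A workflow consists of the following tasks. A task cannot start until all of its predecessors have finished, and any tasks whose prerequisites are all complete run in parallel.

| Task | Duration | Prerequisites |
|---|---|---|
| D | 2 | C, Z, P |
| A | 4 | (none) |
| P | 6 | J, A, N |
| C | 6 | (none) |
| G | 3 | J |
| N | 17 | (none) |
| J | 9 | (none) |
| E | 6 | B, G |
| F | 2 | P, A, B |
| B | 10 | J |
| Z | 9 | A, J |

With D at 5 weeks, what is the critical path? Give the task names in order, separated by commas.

N, P, D

Actual critical path: N→P→D = 17+6+2 = 25 ⇒ 25 weeks.
D is on the critical path; changing it to 5 makes that path 28 weeks.
The critical path is still N→P→D; finish is now 28 weeks.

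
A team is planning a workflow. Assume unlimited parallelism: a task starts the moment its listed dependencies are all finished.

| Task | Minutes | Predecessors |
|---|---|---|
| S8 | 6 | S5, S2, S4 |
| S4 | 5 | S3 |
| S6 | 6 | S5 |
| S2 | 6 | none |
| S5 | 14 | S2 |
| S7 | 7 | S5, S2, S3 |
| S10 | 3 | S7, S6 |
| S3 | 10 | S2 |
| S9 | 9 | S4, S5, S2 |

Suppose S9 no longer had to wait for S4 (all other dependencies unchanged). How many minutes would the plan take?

30

Before: longest chain S2→S3→S4→S9 = 6+10+5+9 = 30, finish 30.
Without S4→S9, S9's earliest start moves from 21 to 20.
The longest chain is now S2→S5→S7→S10 = 6+14+7+3 = 30, so the plan takes 30 minutes.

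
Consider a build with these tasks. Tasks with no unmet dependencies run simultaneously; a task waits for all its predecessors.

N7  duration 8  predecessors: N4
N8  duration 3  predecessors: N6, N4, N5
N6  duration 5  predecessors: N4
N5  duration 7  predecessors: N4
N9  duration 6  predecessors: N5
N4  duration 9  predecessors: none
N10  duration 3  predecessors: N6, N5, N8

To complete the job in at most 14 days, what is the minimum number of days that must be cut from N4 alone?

Current finish: 22 days; target: 14.
N4 is on every critical path, so each day cut from N4 cuts the finish by one (this holds down to a finish of 14).
Need 22 − 14 = 8 days off N4 → N4 becomes 1 day, finish becomes 14.

8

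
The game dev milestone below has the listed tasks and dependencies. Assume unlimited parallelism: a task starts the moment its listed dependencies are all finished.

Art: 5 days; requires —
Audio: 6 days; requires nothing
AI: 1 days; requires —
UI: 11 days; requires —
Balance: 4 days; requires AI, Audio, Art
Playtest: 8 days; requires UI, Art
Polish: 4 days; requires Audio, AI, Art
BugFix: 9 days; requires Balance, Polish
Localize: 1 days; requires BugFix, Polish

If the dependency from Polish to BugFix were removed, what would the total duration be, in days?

Before: longest chain Audio→Balance→BugFix→Localize = 6+4+9+1 = 20, finish 20.
Dropping Polish→BugFix doesn't change BugFix's earliest start (10); another predecessor still binds.
After: Audio→Balance→BugFix→Localize = 6+4+9+1 = 20 → 20 days.

20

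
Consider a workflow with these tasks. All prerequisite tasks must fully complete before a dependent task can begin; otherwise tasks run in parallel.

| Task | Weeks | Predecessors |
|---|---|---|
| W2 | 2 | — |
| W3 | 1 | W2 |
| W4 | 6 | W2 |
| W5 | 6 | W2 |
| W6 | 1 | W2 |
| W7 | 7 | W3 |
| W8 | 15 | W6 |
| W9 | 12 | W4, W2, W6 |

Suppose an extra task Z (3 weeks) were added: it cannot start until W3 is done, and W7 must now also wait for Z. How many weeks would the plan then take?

Originally the plan takes 20 weeks.
With Z inserted, W7 now waits for max(W3, Z).
New critical path: W2→W4→W9 = 2+6+12 = 20 ⇒ 20 weeks.

20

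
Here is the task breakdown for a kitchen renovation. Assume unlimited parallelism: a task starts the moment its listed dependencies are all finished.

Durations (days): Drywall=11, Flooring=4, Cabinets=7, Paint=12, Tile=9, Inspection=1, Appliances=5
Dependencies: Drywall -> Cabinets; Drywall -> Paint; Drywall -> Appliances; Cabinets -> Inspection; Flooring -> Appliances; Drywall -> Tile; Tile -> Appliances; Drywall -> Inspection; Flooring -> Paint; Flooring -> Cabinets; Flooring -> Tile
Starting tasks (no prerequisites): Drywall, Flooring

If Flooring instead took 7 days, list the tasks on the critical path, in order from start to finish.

As given, the longest chain is Drywall→Tile→Appliances = 11+9+5 = 25, so the finish is 25 days.
The longest path through Flooring is only 18 days, so Flooring has float 7.
No other chain overtakes it, so the finish is 25 days.

Drywall, Tile, Appliances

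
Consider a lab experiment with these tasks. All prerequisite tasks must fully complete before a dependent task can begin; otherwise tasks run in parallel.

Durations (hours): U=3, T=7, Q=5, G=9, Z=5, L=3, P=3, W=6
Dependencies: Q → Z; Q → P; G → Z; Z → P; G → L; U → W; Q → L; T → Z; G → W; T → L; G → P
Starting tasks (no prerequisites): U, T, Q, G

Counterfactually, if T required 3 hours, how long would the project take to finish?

17

Critical path before the change: G→Z→P = 9+5+3 = 17 giving 17 hours.
T has 2 hours of float (longest path through it is 15).
No other chain overtakes it, so the finish is 17 hours.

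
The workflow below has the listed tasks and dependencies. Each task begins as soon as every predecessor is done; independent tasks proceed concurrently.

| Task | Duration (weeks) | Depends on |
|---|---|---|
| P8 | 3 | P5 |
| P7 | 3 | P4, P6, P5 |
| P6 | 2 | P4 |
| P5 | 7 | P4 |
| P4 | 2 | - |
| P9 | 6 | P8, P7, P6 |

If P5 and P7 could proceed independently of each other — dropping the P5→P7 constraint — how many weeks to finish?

Original critical path: P4→P5→P7→P9 = 2+7+3+6 = 18 ⇒ 18 weeks.
Without P5→P7, P7's earliest start moves from 9 to 4.
After: P4→P5→P8→P9 = 2+7+3+6 = 18 → 18 weeks.

18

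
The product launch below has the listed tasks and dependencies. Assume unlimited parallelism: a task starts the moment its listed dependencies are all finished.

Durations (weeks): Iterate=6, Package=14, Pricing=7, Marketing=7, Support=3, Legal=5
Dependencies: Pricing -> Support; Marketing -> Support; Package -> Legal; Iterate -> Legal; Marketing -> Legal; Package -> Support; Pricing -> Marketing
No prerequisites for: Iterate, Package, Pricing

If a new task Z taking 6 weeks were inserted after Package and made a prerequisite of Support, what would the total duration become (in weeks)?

23

Originally the job takes 19 weeks.
With Z inserted, Support now waits for max(Marketing, Pricing, Package, Z).
New critical path: Package→Z→Support = 14+6+3 = 23 ⇒ 23 weeks.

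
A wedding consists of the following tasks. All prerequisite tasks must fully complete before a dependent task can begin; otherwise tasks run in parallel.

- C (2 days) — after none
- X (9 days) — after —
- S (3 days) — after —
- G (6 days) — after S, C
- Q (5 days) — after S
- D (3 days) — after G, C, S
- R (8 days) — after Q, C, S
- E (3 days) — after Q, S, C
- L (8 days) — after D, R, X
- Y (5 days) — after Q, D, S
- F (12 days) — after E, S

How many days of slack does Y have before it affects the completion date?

7

Critical path: S→Q→R→L = 3+5+8+8 = 24, so the finish is 24 days.
Longest path through Y: 17 days (earliest finish 17, latest finish 24).
Slack of Y = 19 − 12 = 7 days.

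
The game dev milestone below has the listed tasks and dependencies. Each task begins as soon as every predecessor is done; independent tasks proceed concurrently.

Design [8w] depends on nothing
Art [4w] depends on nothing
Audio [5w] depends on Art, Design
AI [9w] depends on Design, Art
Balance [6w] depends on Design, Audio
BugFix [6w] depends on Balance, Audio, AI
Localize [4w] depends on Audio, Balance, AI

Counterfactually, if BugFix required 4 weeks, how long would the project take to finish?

Actual critical path: Design→Audio→Balance→BugFix = 8+5+6+6 = 25 ⇒ 25 weeks.
BugFix is on the critical path; changing it to 4 makes that path 23 weeks.
That remains the longest chain; total 23 weeks.

23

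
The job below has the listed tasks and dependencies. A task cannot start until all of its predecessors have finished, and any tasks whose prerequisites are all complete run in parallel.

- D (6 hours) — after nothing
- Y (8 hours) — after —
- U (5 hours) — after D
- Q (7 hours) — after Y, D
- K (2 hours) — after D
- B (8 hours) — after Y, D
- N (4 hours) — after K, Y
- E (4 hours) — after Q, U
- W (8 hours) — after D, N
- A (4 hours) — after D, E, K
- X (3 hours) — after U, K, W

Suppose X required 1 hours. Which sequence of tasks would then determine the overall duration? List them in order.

Y, Q, E, A

Critical path before the change: D→K→N→W→X = 6+2+4+8+3 = 23 giving 23 hours.
Since X is critical, the -2 change carries straight to that chain (now 21 hours).
Now Y→Q→E→A = 8+7+4+4 = 23 is longest, so the finish becomes 23 hours.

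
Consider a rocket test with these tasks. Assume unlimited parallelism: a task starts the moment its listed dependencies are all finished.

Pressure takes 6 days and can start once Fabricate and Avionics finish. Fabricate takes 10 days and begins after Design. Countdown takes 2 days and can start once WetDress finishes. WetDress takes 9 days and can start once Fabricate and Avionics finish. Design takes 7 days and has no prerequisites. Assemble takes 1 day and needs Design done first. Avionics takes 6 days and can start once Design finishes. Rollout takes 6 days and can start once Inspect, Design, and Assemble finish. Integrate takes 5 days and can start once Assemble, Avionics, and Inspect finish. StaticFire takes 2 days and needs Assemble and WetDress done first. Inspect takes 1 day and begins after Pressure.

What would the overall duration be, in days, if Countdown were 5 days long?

31

Critical path before the change: Design→Fabricate→Pressure→Inspect→Rollout = 7+10+6+1+6 = 30 giving 30 days.
Countdown is off the critical path — its longest chain is 28 days, giving 2 of slack.
The binding chain switches to Design→Fabricate→WetDress→Countdown = 7+10+9+5 = 31; finish 31 days.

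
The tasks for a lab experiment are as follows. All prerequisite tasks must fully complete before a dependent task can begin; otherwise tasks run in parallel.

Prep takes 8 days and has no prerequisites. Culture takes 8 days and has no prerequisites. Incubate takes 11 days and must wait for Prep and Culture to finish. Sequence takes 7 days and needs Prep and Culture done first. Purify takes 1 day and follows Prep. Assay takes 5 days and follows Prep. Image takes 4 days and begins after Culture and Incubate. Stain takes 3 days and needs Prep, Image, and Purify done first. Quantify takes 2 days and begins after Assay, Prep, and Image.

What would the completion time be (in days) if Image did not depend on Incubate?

With the dependency in place, Prep→Incubate→Image→Stain = 8+11+4+3 = 26 sets the finish at 26 days.
Without Incubate→Image, Image's earliest start moves from 19 to 8.
The longest chain is now Prep→Incubate = 8+11 = 19, so the schedule takes 19 days.

19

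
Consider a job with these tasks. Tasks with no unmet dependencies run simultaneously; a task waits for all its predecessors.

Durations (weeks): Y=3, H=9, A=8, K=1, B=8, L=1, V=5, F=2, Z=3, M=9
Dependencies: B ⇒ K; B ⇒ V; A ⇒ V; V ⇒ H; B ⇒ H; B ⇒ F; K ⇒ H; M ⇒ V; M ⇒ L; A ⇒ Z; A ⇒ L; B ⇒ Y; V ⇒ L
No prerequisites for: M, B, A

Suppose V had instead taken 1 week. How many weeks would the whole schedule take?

19

Actual critical path: M→V→H = 9+5+9 = 23 ⇒ 23 weeks.
V is on the critical path; changing it to 1 makes that path 19 weeks.
That remains the longest chain; total 19 weeks.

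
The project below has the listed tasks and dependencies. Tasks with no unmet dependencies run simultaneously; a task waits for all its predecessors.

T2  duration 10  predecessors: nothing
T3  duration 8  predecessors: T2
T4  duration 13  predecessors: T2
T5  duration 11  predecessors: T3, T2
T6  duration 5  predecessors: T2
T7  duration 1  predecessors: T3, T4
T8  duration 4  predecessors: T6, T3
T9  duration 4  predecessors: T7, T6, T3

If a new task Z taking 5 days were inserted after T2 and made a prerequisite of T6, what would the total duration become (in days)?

Originally the schedule takes 29 days.
With Z inserted, T6 now waits for max(T2, Z).
New critical path: T2→T3→T5 = 10+8+11 = 29 ⇒ 29 days.

29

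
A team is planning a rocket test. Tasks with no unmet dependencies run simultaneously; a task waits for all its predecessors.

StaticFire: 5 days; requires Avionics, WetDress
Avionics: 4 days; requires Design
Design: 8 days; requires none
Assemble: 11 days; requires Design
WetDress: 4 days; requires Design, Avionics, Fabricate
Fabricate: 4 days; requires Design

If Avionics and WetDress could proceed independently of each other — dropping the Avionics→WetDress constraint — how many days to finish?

21

With the dependency in place, Design→Fabricate→WetDress→StaticFire = 8+4+4+5 = 21 sets the finish at 21 days.
Dropping Avionics→WetDress doesn't change WetDress's earliest start (12); another predecessor still binds.
New critical path: Design→Fabricate→WetDress→StaticFire = 8+4+4+5 = 21 ⇒ 21 days.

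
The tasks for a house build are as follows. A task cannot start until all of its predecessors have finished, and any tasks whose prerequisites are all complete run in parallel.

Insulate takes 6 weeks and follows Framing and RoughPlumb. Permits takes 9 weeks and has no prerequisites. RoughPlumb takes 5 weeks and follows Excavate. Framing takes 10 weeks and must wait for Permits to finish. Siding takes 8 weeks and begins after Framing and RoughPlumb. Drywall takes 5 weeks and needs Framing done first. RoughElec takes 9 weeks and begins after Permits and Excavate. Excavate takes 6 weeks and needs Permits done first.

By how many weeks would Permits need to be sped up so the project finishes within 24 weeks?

Current finish: 28 weeks; target: 24.
Permits is on every critical path, so each week cut from Permits cuts the finish by one (this holds down to a finish of 20).
Need 28 − 24 = 4 weeks off Permits → Permits becomes 5 weeks, finish becomes 24.

4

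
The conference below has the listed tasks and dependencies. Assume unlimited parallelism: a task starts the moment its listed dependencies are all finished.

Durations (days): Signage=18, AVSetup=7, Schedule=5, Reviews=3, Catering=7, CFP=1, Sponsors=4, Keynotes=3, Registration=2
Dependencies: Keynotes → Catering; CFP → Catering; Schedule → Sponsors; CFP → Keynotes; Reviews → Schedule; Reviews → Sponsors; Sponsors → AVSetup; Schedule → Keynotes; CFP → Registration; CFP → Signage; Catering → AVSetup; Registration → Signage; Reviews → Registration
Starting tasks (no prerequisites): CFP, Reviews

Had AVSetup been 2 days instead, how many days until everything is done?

23

Actual critical path: Reviews→Schedule→Keynotes→Catering→AVSetup = 3+5+3+7+7 = 25 ⇒ 25 days.
AVSetup lies on that path, so at 2 days the path becomes 20 days.
The binding chain switches to Reviews→Registration→Signage = 3+2+18 = 23; finish 23 days.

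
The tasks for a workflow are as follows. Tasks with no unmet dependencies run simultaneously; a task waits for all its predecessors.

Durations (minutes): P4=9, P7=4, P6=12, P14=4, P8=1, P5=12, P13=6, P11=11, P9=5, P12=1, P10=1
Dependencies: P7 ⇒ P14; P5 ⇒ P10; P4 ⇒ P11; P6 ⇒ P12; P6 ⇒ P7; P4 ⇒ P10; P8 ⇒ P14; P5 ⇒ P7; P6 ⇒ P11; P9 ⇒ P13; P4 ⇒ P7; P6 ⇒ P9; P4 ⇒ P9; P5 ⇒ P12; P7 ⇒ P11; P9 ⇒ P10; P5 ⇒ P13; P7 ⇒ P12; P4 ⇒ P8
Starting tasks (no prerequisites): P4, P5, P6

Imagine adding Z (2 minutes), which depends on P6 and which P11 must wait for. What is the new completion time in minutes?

27

Originally the workflow takes 27 minutes.
With Z inserted, P11 now waits for max(P7, P6, P4, Z).
New critical path: P5→P7→P11 = 12+4+11 = 27 ⇒ 27 minutes.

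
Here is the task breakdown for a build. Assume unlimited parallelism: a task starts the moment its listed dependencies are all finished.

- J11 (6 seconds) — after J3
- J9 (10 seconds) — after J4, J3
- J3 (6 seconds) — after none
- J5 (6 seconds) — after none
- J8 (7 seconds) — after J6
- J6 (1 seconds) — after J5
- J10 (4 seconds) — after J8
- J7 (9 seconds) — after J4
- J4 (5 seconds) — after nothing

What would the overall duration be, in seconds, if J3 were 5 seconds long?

The binding path is J5→J6→J8→J10 = 6+1+7+4 = 18; finish at 18 seconds.
J3 is off the critical path — its longest chain is 16 seconds, giving 2 of slack.
That remains the longest chain; total 18 seconds.

18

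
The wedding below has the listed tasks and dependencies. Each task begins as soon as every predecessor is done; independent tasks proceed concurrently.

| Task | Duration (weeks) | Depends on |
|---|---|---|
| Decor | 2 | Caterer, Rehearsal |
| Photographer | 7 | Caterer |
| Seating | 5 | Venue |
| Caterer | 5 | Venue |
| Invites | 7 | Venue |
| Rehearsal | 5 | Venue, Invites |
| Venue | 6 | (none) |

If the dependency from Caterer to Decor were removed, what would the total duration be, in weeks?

20

With the dependency in place, Venue→Invites→Rehearsal→Decor = 6+7+5+2 = 20 sets the finish at 20 weeks.
Dropping Caterer→Decor doesn't change Decor's earliest start (18); another predecessor still binds.
After: Venue→Invites→Rehearsal→Decor = 6+7+5+2 = 20 → 20 weeks.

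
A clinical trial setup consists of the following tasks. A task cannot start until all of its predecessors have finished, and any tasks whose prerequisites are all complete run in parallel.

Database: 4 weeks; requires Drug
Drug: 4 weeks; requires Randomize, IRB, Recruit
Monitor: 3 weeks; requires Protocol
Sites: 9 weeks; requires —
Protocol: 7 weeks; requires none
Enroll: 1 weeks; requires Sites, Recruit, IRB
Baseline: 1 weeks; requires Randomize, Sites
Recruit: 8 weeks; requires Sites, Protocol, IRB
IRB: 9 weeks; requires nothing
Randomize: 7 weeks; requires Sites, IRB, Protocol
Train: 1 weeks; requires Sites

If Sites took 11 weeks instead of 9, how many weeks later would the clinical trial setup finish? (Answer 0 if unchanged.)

2

The binding path is Sites→Recruit→Drug→Database = 9+8+4+4 = 25; finish at 25 weeks.
Sites is on the critical path; changing it to 11 makes that path 27 weeks.
No other chain overtakes it, so the finish is 27 weeks.
Change in finish: 27 − 25 = +2 weeks.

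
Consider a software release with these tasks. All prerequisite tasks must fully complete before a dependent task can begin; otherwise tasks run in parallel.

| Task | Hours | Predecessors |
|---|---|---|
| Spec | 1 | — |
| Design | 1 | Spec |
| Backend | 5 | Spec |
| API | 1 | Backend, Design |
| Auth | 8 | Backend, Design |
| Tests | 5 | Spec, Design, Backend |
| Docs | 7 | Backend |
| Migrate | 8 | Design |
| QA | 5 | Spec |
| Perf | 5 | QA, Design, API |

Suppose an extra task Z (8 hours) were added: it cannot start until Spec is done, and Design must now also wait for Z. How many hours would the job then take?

Originally the job takes 14 hours.
With Z inserted, Design now waits for max(Spec, Z).
New critical path: Spec→Z→Design→Auth = 1+8+1+8 = 18 ⇒ 18 hours.

18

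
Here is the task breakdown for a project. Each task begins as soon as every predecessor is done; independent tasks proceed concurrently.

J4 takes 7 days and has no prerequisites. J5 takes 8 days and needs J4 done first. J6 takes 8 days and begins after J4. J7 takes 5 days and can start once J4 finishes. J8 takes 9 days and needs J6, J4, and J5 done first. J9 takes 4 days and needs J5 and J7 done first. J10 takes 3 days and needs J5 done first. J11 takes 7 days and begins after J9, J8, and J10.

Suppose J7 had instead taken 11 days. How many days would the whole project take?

Critical path before the change: J4→J5→J8→J11 = 7+8+9+7 = 31 giving 31 days.
J7 has 8 days of float (longest path through it is 23).
No other chain overtakes it, so the finish is 31 days.

31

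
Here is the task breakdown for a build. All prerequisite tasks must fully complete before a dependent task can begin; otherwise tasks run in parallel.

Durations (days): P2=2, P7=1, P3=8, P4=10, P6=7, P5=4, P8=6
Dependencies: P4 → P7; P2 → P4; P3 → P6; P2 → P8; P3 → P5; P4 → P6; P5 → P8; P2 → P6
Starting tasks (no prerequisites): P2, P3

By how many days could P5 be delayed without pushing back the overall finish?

1

The longest chain is P2→P4→P6 = 2+10+7 = 19; overall finish 19 days.
The longest chain containing P5 totals 18 days.
So P5 can slip 13 − 12 = 1 day.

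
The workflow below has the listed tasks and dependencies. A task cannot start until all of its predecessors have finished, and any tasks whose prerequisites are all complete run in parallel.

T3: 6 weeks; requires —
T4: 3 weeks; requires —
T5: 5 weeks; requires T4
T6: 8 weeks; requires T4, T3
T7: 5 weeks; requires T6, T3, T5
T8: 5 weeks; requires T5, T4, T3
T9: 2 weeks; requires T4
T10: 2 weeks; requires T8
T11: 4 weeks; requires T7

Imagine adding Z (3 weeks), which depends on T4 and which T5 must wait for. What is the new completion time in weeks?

23

Originally the workflow takes 23 weeks.
With Z inserted, T5 now waits for max(T4, Z).
New critical path: T3→T6→T7→T11 = 6+8+5+4 = 23 ⇒ 23 weeks.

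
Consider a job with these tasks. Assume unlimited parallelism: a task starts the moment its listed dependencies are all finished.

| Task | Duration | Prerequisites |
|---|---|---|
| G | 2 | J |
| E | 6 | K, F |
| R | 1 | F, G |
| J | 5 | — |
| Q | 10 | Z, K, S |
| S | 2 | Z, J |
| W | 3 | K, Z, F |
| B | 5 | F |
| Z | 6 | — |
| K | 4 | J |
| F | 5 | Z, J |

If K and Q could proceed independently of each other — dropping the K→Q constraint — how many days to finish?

Original critical path: J→K→Q = 5+4+10 = 19 ⇒ 19 days.
Without K→Q, Q's earliest start moves from 9 to 8.
The longest chain is now Z→S→Q = 6+2+10 = 18, so the project takes 18 days.

18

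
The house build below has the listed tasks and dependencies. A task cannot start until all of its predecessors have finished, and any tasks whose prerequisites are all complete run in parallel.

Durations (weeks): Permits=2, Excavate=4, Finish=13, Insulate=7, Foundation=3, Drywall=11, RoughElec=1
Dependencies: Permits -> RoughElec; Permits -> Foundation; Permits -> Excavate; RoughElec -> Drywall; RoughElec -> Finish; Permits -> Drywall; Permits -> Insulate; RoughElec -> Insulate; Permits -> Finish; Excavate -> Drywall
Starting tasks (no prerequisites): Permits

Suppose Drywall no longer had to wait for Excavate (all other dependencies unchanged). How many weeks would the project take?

16

Before: longest chain Permits→Excavate→Drywall = 2+4+11 = 17, finish 17.
Without Excavate→Drywall, Drywall's earliest start moves from 6 to 3.
New critical path: Permits→RoughElec→Finish = 2+1+13 = 16 ⇒ 16 weeks.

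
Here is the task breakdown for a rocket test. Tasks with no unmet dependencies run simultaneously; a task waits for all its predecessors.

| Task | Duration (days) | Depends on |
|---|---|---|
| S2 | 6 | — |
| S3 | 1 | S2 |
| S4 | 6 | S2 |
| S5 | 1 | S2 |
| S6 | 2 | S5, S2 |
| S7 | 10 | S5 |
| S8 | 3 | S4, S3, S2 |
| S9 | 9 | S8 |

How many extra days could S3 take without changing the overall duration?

The longest chain is S2→S4→S8→S9 = 6+6+3+9 = 24; overall finish 24 days.
Longest path through S3: 19 days (earliest finish 7, latest finish 12).
Float = 24 − 19 = 5.

5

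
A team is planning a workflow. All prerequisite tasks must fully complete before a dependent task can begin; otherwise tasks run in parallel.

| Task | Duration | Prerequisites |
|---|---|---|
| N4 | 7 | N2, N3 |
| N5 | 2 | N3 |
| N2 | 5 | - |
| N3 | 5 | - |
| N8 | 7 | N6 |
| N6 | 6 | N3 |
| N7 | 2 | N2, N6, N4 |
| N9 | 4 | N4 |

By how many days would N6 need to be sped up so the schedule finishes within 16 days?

2

Current finish: 18 days; target: 16.
N6 is on every critical path, so each day cut from N6 cuts the finish by one (this holds down to a finish of 16).
Need 18 − 16 = 2 days off N6 → N6 becomes 4 days, finish becomes 16.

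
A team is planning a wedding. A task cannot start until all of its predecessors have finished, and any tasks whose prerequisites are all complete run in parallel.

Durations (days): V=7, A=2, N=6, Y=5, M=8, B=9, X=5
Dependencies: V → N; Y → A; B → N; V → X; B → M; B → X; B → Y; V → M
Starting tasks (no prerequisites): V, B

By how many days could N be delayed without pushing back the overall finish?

Critical path: B→M = 9+8 = 17, so the finish is 17 days.
N finishes as early as 15 and must finish by 17.
Slack of N = 11 − 9 = 2 days.

2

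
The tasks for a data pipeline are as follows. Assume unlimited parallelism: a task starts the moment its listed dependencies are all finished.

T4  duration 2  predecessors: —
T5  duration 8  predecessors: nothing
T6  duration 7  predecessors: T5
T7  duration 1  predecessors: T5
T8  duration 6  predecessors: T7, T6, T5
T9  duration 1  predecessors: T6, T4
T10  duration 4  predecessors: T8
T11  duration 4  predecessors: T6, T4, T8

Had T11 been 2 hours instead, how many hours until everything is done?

25

Baseline: T5→T6→T8→T11 = 8+7+6+4 = 25 → 25 hours.
T11 is on the critical path; changing it to 2 makes that path 23 hours.
New critical path: T5→T6→T8→T10 = 8+7+6+4 = 25 ⇒ 25 hours.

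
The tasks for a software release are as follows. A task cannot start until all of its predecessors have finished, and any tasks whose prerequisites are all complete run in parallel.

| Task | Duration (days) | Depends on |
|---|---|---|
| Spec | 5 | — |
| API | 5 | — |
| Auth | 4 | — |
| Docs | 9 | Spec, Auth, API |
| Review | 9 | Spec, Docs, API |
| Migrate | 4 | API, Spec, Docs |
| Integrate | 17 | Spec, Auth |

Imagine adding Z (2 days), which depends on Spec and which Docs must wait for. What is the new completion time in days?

25

Originally the project takes 23 days.
With Z inserted, Docs now waits for max(Spec, Auth, API, Z).
New critical path: Spec→Z→Docs→Review = 5+2+9+9 = 25 ⇒ 25 days.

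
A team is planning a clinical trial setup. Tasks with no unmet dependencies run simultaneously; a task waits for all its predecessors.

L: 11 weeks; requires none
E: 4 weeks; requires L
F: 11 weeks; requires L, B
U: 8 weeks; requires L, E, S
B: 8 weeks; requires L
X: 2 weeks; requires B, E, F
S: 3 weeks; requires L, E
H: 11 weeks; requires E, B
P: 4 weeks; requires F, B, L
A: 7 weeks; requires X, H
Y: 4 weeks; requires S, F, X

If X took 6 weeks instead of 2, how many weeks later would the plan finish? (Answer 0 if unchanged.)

Baseline: L→B→F→X→A = 11+8+11+2+7 = 39 → 39 weeks.
X lies on that path, so at 6 weeks the path becomes 43 weeks.
That remains the longest chain; total 43 weeks.
Change in finish: 43 − 39 = +4 weeks.

4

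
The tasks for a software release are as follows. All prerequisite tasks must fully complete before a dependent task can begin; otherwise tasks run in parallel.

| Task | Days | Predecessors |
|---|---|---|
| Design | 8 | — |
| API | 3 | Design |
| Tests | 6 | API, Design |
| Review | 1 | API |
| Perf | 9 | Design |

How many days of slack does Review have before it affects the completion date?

Design→API→Tests = 8+3+6 = 17 sets the makespan at 17 days.
Review finishes as early as 12 and must finish by 17.
So Review can slip 17 − 12 = 5 days.

5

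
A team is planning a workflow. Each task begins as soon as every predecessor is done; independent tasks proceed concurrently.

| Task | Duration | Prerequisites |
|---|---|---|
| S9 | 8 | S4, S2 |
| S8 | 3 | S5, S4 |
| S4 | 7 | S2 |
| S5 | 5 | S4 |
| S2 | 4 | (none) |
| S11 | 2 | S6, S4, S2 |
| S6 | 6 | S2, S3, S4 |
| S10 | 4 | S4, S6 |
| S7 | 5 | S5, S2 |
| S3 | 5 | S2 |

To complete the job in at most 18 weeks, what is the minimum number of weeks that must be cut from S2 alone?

Current finish: 21 weeks; target: 18.
S2 is on every critical path, so each week cut from S2 cuts the finish by one (this holds down to a finish of 18).
Need 21 − 18 = 3 weeks off S2 → S2 becomes 1 week, finish becomes 18.

3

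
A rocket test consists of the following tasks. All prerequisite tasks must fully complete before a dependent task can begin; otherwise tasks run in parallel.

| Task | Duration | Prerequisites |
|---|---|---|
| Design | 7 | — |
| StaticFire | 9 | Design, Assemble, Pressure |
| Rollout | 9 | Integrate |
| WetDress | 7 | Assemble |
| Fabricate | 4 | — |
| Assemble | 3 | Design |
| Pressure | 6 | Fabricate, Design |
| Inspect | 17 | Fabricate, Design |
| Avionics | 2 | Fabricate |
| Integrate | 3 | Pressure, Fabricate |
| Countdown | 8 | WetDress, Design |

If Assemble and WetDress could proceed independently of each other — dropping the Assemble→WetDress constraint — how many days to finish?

With the dependency in place, Design→Assemble→WetDress→Countdown = 7+3+7+8 = 25 sets the finish at 25 days.
Without Assemble→WetDress, WetDress's earliest start moves from 10 to 0.
The longest chain is now Design→Pressure→Integrate→Rollout = 7+6+3+9 = 25, so the plan takes 25 days.

25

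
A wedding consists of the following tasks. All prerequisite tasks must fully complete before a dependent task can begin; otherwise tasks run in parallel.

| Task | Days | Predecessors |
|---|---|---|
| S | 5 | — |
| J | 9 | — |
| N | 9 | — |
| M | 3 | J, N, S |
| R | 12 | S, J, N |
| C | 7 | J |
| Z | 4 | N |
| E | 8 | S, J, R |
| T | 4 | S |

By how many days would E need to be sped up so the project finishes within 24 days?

5

Current finish: 29 days; target: 24.
E is on every critical path, so each day cut from E cuts the finish by one (this holds down to a finish of 22).
Need 29 − 24 = 5 days off E → E becomes 3 days, finish becomes 24.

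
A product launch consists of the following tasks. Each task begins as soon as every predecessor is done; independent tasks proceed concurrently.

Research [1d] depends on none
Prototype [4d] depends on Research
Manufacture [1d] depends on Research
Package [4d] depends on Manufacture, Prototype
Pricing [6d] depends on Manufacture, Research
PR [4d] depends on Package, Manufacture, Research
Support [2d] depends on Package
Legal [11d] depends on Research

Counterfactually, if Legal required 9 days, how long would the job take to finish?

The binding path is Research→Prototype→Package→PR = 1+4+4+4 = 13; finish at 13 days.
Legal has 1 day of float (longest path through it is 12).
No other chain overtakes it, so the finish is 13 days.

13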